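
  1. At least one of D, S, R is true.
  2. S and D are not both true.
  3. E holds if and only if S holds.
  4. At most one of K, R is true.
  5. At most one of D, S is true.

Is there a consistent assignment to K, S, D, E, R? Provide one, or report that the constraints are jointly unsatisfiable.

K=T, S=T, D=F, E=T, R=F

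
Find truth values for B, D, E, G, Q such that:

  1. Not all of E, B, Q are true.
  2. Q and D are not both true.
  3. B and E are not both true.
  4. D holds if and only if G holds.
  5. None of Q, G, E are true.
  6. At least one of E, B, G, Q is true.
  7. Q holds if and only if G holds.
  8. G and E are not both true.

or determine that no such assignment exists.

B = True, D = False, E = False, G = False, Q = False

  (1) {E, B, Q}: 1/3 true — not all ✓
  (2) Q=F, D=F — not both ✓
  (3) B=T, E=F — not both ✓
  (4) D=F, G=F — same ✓
  (5) {Q, G, E}: 0 true — none ✓
  (6) {E, B, G, Q}: 1 true — at least one ✓
  (7) Q=F, G=F — same ✓
  (8) G=F, E=F — not both ✓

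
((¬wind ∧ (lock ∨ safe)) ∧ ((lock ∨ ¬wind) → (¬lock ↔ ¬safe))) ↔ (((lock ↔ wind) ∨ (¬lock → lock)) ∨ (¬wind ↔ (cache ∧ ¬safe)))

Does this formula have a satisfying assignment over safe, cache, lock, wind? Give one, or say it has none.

safe: False, cache: True, lock: False, wind: True

  ((¬wind ∧ (lock ∨ safe)) ∧ ((lock ∨ ¬wind) → (¬lock ↔ ¬safe))) ↔ (((lock ↔ wind) ∨ (¬lock → lock)) ∨ (¬wind ↔ (cache ∧ ¬safe))) = True
    (¬wind ∧ (lock ∨ safe)) ∧ ((lock ∨ ¬wind) → (¬lock ↔ ¬safe)) = False
      ¬wind ∧ (lock ∨ safe) = False
        ¬wind = False
        lock ∨ safe = False
      (lock ∨ ¬wind) → (¬lock ↔ ¬safe) = True
        lock ∨ ¬wind = False
          ¬wind = False
        ¬lock ↔ ¬safe = True
          ¬lock = True
          ¬safe = True
    ((lock ↔ wind) ∨ (¬lock → lock)) ∨ (¬wind ↔ (cache ∧ ¬safe)) = False
      (lock ↔ wind) ∨ (¬lock → lock) = False
        lock ↔ wind = False
        ¬lock → lock = False
          ¬lock = True
      ¬wind ↔ (cache ∧ ¬safe) = False
        ¬wind = False
        cache ∧ ¬safe = True
          ¬safe = True
The formula evaluates to True.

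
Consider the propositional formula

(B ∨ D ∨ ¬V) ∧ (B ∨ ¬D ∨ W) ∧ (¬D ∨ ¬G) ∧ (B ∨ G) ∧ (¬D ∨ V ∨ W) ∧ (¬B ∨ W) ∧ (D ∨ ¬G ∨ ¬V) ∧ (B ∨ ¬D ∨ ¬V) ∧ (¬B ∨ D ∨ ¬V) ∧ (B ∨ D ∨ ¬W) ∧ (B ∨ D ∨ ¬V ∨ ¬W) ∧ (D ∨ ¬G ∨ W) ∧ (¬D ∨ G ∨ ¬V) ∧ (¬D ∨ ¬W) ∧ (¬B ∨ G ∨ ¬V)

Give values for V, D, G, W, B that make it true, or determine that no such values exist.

V = False, D = False, G = True, W = True, B = True

Set V = False.
Try D = True:
  (¬D ∨ ¬G) forces G = False.
  (B ∨ G) forces B = True.
  (¬D ∨ V ∨ W) forces W = True.
  clause (¬D ∨ ¬W) is falsified — backtrack.
So D = False.
Set G = True.
  then (D ∨ ¬G ∨ W) forces W = True.
  then (B ∨ D ∨ ¬W) forces B = True.
All clauses satisfied.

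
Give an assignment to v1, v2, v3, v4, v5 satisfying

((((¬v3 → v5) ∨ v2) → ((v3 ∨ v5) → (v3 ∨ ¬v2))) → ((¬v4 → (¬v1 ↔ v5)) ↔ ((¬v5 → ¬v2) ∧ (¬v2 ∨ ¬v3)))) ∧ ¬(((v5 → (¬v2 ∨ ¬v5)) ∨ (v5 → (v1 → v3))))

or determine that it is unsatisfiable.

v1: True, v2: True, v3: False, v4: False, v5: True

  (((¬v3 → v5) ∨ v2) → ((v3 ∨ v5) → (v3 ∨ ¬v2))) → ((¬v4 → (¬v1 ↔ v5)) ↔ ((¬v5 → ¬v2) ∧ (¬v2 ∨ ¬v3))) = True
    ((¬v3 → v5) ∨ v2) → ((v3 ∨ v5) → (v3 ∨ ¬v2)) = False
      (¬v3 → v5) ∨ v2 = True
        ¬v3 → v5 = True
          ¬v3 = True
      (v3 ∨ v5) → (v3 ∨ ¬v2) = False
        v3 ∨ v5 = True
        v3 ∨ ¬v2 = False
          ¬v2 = False
    (¬v4 → (¬v1 ↔ v5)) ↔ ((¬v5 → ¬v2) ∧ (¬v2 ∨ ¬v3)) = False
      ¬v4 → (¬v1 ↔ v5) = False
        ¬v4 = True
        ¬v1 ↔ v5 = False
          ¬v1 = False
      (¬v5 → ¬v2) ∧ (¬v2 ∨ ¬v3) = True
        ¬v5 → ¬v2 = True
          ¬v5 = False
          ¬v2 = False
        ¬v2 ∨ ¬v3 = True
          ¬v2 = False
          ¬v3 = True
  ¬(((v5 → (¬v2 ∨ ¬v5)) ∨ (v5 → (v1 → v3)))) = True
    (v5 → (¬v2 ∨ ¬v5)) ∨ (v5 → (v1 → v3)) = False
      v5 → (¬v2 ∨ ¬v5) = False
        ¬v2 ∨ ¬v5 = False
          ¬v2 = False
          ¬v5 = False
      v5 → (v1 → v3) = False
        v1 → v3 = False
Both conjuncts True, so the formula holds.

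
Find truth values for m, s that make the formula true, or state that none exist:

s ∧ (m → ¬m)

m = False; s = True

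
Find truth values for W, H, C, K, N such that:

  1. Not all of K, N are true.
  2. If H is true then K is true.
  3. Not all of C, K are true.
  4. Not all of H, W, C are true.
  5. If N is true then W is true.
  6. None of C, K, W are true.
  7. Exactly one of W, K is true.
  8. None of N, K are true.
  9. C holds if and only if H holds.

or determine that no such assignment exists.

No satisfying assignment exists.

Case W = True:
  Constraint (6) is violated (W=T) — contradiction.
Case W = False:
  (5) with W=F forces N = False.
  (6) forces C = False.
  (6) forces K = False.
  Constraint (7) is violated (W=F, K=F) — contradiction.
Both cases fail — unsatisfiable.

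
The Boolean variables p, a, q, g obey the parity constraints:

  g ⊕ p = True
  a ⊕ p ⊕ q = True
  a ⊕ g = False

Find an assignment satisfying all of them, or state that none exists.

p: False, a: True, q: False, g: True

g ⊕ p = T ⊕ F = True ✓
a ⊕ p ⊕ q = T ⊕ F ⊕ F = True ✓
a ⊕ g = T ⊕ T = False ✓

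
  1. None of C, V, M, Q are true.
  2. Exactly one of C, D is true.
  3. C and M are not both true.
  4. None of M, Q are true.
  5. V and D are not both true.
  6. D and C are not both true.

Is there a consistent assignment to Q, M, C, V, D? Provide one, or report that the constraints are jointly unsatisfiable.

Q: False; M: False; C: False; V: False; D: True

  (1) {C, V, M, Q}: 0 true — none ✓
  (2) {C, D}: 1 true — exactly one ✓
  (3) C=F, M=F — not both ✓
  (4) {M, Q}: 0 true — none ✓
  (5) V=F, D=T — not both ✓
  (6) D=T, C=F — not both ✓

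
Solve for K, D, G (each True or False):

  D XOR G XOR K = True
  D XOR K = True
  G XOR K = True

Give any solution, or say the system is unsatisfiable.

K = True; D = False; G = False

D XOR G XOR K = F XOR F XOR T = True ✓
D XOR K = F XOR T = True ✓
G XOR K = F XOR T = True ✓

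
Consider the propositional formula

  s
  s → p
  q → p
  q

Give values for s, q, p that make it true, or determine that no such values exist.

Unit clause (q) forces q = True.
Unit clause (s) forces s = True.
In (p ∨ ¬q) only p is left, so p = True.
All clauses satisfied.

s=T, q=T, p=T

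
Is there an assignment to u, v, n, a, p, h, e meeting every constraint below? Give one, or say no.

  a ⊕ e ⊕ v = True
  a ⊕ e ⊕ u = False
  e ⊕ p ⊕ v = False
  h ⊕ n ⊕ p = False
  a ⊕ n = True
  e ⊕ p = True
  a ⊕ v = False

u = False, v = True, n = False, a = True, p = False, h = False, e = True

a ⊕ e ⊕ v = T ⊕ T ⊕ T = True ✓
a ⊕ e ⊕ u = T ⊕ T ⊕ F = False ✓
e ⊕ p ⊕ v = T ⊕ F ⊕ T = False ✓
h ⊕ n ⊕ p = F ⊕ F ⊕ F = False ✓
a ⊕ n = T ⊕ F = True ✓
e ⊕ p = T ⊕ F = True ✓
a ⊕ v = T ⊕ T = False ✓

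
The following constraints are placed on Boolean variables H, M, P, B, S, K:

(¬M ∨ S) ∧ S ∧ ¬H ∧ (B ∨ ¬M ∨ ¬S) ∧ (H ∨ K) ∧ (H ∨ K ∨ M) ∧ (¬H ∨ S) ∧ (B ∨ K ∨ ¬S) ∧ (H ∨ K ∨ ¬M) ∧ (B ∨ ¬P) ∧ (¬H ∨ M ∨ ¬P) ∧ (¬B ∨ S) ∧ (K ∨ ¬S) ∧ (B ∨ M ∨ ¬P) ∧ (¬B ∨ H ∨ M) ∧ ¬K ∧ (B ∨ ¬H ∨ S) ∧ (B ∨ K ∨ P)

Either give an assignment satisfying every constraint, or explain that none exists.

Unsatisfiable

Case K = True:
  Clause (¬K) is falsified — contradiction.
Case K = False:
  (S) forces S = True.
  Clause (K ∨ ¬S) is falsified — contradiction.
Both cases fail, so the formula is unsatisfiable.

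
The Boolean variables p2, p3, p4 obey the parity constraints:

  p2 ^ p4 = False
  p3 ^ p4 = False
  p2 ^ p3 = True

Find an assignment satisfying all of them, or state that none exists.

Unsatisfiable — no assignment works.

Adding constraints 1, 2, 3 mod 2: every variable appears an even number of times on the left, so the left side is 0.
But the right sides sum to 1 (mod 2). 0 ≠ 1 — the system is inconsistent.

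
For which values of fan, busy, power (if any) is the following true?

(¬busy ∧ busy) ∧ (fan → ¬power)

Case busy = True: the conjunct ¬busy is False.
Case busy = False: the conjunct busy is False.
Both cases fail — unsatisfiable.

The formula is unsatisfiable.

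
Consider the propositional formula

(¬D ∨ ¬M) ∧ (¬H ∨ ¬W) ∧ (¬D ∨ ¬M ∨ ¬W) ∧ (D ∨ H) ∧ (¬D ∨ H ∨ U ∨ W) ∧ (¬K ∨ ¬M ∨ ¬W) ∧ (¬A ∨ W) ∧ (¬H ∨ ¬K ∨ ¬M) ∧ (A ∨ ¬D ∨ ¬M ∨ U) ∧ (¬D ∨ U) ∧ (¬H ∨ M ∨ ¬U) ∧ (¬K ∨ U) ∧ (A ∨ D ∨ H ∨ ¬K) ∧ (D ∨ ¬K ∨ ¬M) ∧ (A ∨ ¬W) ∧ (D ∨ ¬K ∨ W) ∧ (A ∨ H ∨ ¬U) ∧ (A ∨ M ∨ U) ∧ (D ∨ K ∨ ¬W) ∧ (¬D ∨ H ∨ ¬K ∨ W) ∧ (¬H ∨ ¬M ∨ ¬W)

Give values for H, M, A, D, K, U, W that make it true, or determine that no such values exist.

H = True, M = True, A = False, D = False, K = False, U = True, W = False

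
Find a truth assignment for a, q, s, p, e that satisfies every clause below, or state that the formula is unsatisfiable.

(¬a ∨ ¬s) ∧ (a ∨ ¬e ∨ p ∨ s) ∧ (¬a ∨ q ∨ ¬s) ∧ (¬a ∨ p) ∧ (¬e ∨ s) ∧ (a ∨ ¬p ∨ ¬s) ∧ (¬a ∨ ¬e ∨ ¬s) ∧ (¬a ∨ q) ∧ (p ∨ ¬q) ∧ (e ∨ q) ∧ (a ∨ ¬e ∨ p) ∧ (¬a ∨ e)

Set a = False.
Try q = False:
  (e ∨ q) forces e = True.
  (¬e ∨ s) forces s = True.
  (a ∨ ¬p ∨ ¬s) forces p = False.
  clause (a ∨ ¬e ∨ p) is falsified — backtrack.
So q = True.
  then (p ∨ ¬q) forces p = True.
  then (a ∨ ¬p ∨ ¬s) forces s = False.
  then (¬e ∨ s) forces e = False.
All clauses satisfied.

a = False; q = True; s = False; p = True; e = False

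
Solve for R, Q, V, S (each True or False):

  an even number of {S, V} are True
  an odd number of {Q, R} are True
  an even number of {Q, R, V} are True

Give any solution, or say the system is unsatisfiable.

R: False, Q: True, V: True, S: True

{S, V}: 2 true → even ✓
{Q, R}: 1 true → odd ✓
{Q, R, V}: 2 true → even ✓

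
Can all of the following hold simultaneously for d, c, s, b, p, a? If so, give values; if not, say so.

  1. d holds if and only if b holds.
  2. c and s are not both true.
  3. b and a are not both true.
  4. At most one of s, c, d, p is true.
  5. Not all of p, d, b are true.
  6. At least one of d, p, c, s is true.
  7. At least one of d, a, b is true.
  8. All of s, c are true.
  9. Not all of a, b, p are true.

Case c = True:
  (2) with c=T forces s = False.
  Constraint (8) is violated (s=F) — contradiction.
Case c = False:
  Constraint (8) is violated (c=F) — contradiction.
Both cases fail — unsatisfiable.

Unsatisfiable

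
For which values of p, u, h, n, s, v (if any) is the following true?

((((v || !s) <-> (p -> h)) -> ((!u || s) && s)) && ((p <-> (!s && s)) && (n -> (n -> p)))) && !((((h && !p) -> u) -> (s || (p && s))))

Case s = True: the conjunct !((((h && !p) -> u) -> (s || (p && s)))) becomes !((((h && !p) -> u) -> True)) = False.
Case s = False: the formula simplifies to (!((p -> h)) && (!p && (n -> (n -> p)))) && !(!(((h && !p) -> u))).
  p = True: the conjunct !p is False.
  p = False: the conjunct !((p -> h)) becomes !((False -> h)) = False.
Both cases fail — unsatisfiable.

Unsatisfiable — no assignment works.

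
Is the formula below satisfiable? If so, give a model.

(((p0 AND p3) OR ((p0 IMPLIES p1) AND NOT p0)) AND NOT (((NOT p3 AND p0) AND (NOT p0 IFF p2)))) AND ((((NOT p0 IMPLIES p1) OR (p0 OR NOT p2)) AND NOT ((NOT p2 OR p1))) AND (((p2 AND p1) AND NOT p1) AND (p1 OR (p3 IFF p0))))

Case p1 = True: the conjunct NOT ((NOT p2 OR p1)) becomes NOT ((NOT p2 OR True)) = False.
Case p1 = False: the conjunct p1 is False.
Both cases fail — unsatisfiable.

Unsatisfiable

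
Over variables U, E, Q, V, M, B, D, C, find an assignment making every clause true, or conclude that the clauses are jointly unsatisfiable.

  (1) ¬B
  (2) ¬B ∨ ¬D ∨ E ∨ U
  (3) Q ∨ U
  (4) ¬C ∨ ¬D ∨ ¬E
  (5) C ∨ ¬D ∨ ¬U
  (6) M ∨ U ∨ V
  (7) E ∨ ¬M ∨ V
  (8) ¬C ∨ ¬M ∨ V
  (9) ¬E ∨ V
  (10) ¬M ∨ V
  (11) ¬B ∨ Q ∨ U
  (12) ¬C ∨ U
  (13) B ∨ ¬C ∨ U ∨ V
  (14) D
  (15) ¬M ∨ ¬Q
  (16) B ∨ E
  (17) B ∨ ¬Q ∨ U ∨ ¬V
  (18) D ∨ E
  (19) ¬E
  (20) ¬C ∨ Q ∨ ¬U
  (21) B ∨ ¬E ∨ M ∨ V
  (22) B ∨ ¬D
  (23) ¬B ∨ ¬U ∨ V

No satisfying assignment exists.

Case E = True:
  Clause (¬E) is falsified — contradiction.
Case E = False:
  (¬B) forces B = False.
  Clause (B ∨ E) is falsified — contradiction.
Both cases fail, so the formula is unsatisfiable.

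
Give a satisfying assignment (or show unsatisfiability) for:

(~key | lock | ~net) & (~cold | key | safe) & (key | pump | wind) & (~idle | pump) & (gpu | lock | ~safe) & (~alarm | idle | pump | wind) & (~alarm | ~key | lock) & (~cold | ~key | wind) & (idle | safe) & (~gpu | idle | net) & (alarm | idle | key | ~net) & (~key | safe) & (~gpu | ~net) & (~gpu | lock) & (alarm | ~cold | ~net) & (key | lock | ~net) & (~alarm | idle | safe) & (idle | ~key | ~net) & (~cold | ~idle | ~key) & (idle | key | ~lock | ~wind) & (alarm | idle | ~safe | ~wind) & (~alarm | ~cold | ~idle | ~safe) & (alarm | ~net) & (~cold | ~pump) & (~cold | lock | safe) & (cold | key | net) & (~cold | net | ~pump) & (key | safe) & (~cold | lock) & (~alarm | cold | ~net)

alarm=T; safe=T; net=F; lock=T; cold=T; pump=F; wind=T; key=T; gpu=F; idle=F

Set alarm = True.
Try safe = False:
  (idle | safe) forces idle = True.
  (~idle | pump) forces pump = True.
  (~key | safe) forces key = False.
  clause (key | safe) is falsified — backtrack.
So safe = True.
Set net = False.
Set lock = True.
Set cold = True.
  then (~alarm | ~cold | ~idle | ~safe) forces idle = False.
  then (~cold | ~pump) forces pump = False.
  then (~alarm | idle | pump | wind) forces wind = True.
  then (~gpu | idle | net) forces gpu = False.
  then (idle | key | ~lock | ~wind) forces key = True.
All clauses satisfied.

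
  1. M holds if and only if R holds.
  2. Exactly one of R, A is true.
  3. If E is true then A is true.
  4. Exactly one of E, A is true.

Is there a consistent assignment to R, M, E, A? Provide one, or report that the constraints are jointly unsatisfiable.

R: False, M: False, E: False, A: True

  (1) M=F, R=F — same ✓
  (2) {R, A}: 1 true — exactly one ✓
  (3) E=F ⇒ A: vacuous ✓
  (4) {E, A}: 1 true — exactly one ✓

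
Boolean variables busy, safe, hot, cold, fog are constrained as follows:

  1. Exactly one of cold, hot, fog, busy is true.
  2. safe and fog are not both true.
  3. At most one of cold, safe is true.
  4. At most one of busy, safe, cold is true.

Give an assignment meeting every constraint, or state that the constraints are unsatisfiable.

busy: False, safe: False, hot: True, cold: False, fog: False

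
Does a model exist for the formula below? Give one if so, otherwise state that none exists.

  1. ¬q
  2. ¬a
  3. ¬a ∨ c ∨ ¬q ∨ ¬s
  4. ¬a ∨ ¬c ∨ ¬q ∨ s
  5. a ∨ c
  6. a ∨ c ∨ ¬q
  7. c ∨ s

Unit clause (¬q) forces q = False.
Unit clause (¬a) forces a = False.
In (a ∨ c) only c is left, so c = True.
Set s = True.
Check each clause:
  (¬q): ¬q holds.
  (¬a): ¬a holds.
  (¬a ∨ c ∨ ¬q ∨ ¬s): ¬a holds.
  (¬a ∨ ¬c ∨ ¬q ∨ s): ¬a holds.
  (a ∨ c): c holds.
  (a ∨ c ∨ ¬q): c holds.
  (c ∨ s): c holds.
All clauses satisfied.

q = False; c = True; s = True; a = False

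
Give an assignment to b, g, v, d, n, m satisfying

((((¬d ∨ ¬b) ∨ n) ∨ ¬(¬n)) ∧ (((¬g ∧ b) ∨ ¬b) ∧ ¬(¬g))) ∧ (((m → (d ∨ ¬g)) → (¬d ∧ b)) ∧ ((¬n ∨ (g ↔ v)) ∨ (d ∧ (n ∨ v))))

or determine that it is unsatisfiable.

b = False; g = True; v = True; d = False; n = True; m = True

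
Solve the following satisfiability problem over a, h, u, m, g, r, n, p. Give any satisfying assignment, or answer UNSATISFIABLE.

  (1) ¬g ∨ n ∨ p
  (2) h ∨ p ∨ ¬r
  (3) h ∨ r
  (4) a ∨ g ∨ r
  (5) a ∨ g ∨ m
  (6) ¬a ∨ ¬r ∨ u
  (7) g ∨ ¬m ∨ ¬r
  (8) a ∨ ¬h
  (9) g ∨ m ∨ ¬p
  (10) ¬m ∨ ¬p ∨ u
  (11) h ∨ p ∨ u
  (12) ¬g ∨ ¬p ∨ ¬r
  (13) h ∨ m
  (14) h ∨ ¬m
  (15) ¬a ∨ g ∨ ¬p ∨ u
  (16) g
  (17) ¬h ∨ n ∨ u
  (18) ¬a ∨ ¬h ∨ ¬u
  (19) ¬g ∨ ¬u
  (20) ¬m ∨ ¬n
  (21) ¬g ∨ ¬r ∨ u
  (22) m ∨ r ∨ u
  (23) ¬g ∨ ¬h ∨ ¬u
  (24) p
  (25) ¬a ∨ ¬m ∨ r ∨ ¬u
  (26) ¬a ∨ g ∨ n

No satisfying assignment exists.

Case g = True:
  (¬g ∨ ¬u) forces u = False.
  (¬g ∨ ¬r ∨ u) forces r = False.
  (h ∨ r) forces h = True.
  (a ∨ ¬h) forces a = True.
  (¬h ∨ n ∨ u) forces n = True.
  (¬m ∨ ¬n) forces m = False.
  Clause (m ∨ r ∨ u) is falsified — contradiction.
Case g = False:
  Clause (g) is falsified — contradiction.
Both cases fail, so the formula is unsatisfiable.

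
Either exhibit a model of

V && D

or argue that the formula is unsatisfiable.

D = True; V = True

Both conjuncts True, so the formula holds.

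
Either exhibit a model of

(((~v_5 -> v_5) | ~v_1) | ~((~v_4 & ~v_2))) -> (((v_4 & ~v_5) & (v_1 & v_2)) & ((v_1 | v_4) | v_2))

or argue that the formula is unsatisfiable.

v_1 = True, v_2 = False, v_4 = False, v_5 = False

  (((~v_5 -> v_5) | ~v_1) | ~((~v_4 & ~v_2))) -> (((v_4 & ~v_5) & (v_1 & v_2)) & ((v_1 | v_4) | v_2)) = True
    ((~v_5 -> v_5) | ~v_1) | ~((~v_4 & ~v_2)) = False
      (~v_5 -> v_5) | ~v_1 = False
        ~v_5 -> v_5 = False
          ~v_5 = True
        ~v_1 = False
      ~((~v_4 & ~v_2)) = False
        ~v_4 & ~v_2 = True
          ~v_4 = True
          ~v_2 = True
    ((v_4 & ~v_5) & (v_1 & v_2)) & ((v_1 | v_4) | v_2) = False
      (v_4 & ~v_5) & (v_1 & v_2) = False
        v_4 & ~v_5 = False
          ~v_5 = True
        v_1 & v_2 = False
      (v_1 | v_4) | v_2 = True
        v_1 | v_4 = True
The formula evaluates to True.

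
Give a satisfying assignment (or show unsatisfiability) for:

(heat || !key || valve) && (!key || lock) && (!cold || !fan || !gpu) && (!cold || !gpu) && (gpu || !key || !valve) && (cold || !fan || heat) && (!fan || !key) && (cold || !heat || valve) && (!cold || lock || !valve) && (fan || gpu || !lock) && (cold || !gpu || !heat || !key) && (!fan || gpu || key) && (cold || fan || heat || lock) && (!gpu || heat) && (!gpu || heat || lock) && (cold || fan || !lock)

Set gpu = False.
Set heat = True.
Try key = True:
  (!key || lock) forces lock = True.
  (gpu || !key || !valve) forces valve = False.
  (!fan || !key) forces fan = False.
  clause (fan || gpu || !lock) is falsified — backtrack.
So key = False.
  then (!fan || gpu || key) forces fan = False.
  then (fan || gpu || !lock) forces lock = False.
Set valve = False.
  then (cold || !heat || valve) forces cold = True.
All clauses satisfied.

gpu: False; heat: True; key: False; valve: False; fan: False; cold: True; lock: False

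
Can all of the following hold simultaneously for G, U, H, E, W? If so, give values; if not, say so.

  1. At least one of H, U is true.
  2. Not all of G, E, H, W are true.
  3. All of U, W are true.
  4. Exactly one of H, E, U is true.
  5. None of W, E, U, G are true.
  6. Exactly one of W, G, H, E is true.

No satisfying assignment exists.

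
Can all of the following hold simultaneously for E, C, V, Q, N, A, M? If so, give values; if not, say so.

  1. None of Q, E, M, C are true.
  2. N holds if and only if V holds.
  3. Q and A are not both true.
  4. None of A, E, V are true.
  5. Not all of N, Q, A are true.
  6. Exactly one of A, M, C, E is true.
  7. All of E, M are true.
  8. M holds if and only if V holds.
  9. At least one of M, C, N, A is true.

Case E = True:
  Constraint (1) is violated (E=T) — contradiction.
Case E = False:
  Constraint (7) is violated (E=F) — contradiction.
Both cases fail — unsatisfiable.

The formula is unsatisfiable.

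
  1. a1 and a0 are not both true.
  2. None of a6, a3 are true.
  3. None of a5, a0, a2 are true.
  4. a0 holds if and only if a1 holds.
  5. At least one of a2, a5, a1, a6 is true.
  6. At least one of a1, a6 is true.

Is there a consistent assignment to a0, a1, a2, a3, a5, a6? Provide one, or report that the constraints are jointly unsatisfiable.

Case a1 = True:
  (1) with a1=T forces a0 = False.
  Constraint (4) is violated (a0=F, a1=T) — contradiction.
Case a1 = False:
  (2) forces a6 = False.
  Constraint (6) is violated (a1=F, a6=F) — contradiction.
Both cases fail — unsatisfiable.

The formula is unsatisfiable.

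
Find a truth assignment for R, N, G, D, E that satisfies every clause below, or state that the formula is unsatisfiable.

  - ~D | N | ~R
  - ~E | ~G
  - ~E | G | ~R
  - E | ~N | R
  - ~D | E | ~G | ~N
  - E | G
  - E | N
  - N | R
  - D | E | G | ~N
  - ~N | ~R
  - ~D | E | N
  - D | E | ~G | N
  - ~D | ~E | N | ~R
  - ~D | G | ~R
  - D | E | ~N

R = False; N = True; G = False; D = True; E = True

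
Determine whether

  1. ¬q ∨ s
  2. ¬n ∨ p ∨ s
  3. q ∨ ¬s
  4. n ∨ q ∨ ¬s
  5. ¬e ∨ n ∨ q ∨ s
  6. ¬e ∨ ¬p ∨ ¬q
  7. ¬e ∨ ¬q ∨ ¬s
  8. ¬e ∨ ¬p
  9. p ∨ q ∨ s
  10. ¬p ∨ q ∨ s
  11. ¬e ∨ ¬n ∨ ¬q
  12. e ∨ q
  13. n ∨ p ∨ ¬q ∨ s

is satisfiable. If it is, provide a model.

Set e = False.
  then (e ∨ q) forces q = True.
  then (¬q ∨ s) forces s = True.
Set p = False.
Set n = False.
All clauses satisfied.

e=F, s=T, q=T, p=F, n=F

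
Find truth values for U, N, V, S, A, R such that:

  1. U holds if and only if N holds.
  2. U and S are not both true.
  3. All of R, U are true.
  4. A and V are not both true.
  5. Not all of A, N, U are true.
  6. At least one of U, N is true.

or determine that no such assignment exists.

U=T, N=T, V=T, S=F, A=F, R=T

  (1) U=T, N=T — same ✓
  (2) U=T, S=F — not both ✓
  (3) {R, U}: all 2 true ✓
  (4) A=F, V=T — not both ✓
  (5) {A, N, U}: 2/3 true — not all ✓
  (6) {U, N}: 2 true — at least one ✓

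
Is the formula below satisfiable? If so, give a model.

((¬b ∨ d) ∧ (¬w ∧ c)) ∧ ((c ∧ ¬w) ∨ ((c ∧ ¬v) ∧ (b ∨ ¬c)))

c = True; d = False; v = True; b = False; w = False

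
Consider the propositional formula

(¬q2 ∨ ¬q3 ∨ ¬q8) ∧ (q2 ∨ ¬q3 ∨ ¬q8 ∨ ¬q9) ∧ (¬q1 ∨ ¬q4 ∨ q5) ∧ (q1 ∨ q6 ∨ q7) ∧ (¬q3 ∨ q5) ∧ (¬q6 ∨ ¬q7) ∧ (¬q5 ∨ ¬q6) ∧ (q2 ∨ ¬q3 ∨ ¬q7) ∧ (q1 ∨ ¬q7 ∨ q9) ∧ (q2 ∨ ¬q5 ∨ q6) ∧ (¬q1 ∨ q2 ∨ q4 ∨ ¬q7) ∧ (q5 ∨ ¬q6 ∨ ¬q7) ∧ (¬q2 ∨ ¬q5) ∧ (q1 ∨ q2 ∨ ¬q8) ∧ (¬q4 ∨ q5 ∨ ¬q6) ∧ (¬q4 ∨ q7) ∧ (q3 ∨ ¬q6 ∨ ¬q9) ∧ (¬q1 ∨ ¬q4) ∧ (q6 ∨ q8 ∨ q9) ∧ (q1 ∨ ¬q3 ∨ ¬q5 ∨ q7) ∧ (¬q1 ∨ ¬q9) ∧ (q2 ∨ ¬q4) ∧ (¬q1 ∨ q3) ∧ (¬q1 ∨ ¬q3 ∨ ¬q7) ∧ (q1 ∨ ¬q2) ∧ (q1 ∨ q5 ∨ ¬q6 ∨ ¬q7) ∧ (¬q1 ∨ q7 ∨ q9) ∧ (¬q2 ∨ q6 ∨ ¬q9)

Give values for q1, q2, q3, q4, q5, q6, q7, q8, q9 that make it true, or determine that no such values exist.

q1: False; q2: False; q3: False; q4: False; q5: False; q6: True; q7: False; q8: False; q9: False

Set q1 = False.
  then (q1 ∨ ¬q2) forces q2 = False.
  then (q1 ∨ q2 ∨ ¬q8) forces q8 = False.
  then (q2 ∨ ¬q4) forces q4 = False.
Try q3 = True:
  (¬q3 ∨ q5) forces q5 = True.
  (¬q5 ∨ ¬q6) forces q6 = False.
  clause (q2 ∨ ¬q5 ∨ q6) is falsified — backtrack.
So q3 = False.
Try q5 = True:
  (¬q5 ∨ ¬q6) forces q6 = False.
  clause (q2 ∨ ¬q5 ∨ q6) is falsified — backtrack.
So q5 = False.
Set q6 = True.
  then (¬q6 ∨ ¬q7) forces q7 = False.
  then (q3 ∨ ¬q6 ∨ ¬q9) forces q9 = False.
All clauses satisfied.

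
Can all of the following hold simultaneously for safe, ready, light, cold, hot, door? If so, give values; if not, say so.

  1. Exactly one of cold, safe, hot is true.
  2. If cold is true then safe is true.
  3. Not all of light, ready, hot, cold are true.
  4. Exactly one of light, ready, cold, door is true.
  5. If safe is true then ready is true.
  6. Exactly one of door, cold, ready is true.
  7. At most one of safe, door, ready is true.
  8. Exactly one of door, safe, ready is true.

safe=F, ready=F, light=F, cold=F, hot=T, door=T

  (1) {cold, safe, hot}: 1 true — exactly one ✓
  (2) cold=F ⇒ safe: vacuous ✓
  (3) {light, ready, hot, cold}: 1/4 true — not all ✓
  (4) {light, ready, cold, door}: 1 true — exactly one ✓
  (5) safe=F ⇒ ready: vacuous ✓
  (6) {door, cold, ready}: 1 true — exactly one ✓
  (7) {safe, door, ready}: 1 true — at most one ✓
  (8) {door, safe, ready}: 1 true — exactly one ✓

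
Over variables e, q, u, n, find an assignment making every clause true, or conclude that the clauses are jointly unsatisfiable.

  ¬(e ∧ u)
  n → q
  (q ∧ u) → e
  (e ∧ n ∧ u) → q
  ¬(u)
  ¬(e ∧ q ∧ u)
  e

e = True; q = True; u = False; n = True

Unit clause (¬u) forces u = False.
Unit clause (e) forces e = True.
Set q = True.
Set n = True.
Check each clause:
  (¬u): ¬u holds.
  (e): e holds.
  (¬e ∨ ¬n ∨ q ∨ ¬u): q holds.
  (¬e ∨ ¬u): ¬u holds.
  (¬e ∨ ¬q ∨ ¬u): ¬u holds.
  (e ∨ ¬q ∨ ¬u): e holds.
  (¬n ∨ q): q holds.
All clauses satisfied.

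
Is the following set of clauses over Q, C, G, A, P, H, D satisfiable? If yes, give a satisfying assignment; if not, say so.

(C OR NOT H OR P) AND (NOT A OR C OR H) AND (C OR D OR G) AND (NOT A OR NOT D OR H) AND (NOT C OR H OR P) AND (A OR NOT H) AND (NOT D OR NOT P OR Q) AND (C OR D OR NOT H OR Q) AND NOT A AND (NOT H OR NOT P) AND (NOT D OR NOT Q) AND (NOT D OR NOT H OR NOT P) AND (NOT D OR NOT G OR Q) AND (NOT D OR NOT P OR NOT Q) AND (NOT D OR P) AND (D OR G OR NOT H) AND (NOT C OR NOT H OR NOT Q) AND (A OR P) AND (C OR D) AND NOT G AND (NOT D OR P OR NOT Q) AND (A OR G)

Case G = True:
  Clause (NOT G) is falsified — contradiction.
Case G = False:
  (NOT A) forces A = False.
  Clause (A OR G) is falsified — contradiction.
Both cases fail, so the formula is unsatisfiable.

UNSATISFIABLE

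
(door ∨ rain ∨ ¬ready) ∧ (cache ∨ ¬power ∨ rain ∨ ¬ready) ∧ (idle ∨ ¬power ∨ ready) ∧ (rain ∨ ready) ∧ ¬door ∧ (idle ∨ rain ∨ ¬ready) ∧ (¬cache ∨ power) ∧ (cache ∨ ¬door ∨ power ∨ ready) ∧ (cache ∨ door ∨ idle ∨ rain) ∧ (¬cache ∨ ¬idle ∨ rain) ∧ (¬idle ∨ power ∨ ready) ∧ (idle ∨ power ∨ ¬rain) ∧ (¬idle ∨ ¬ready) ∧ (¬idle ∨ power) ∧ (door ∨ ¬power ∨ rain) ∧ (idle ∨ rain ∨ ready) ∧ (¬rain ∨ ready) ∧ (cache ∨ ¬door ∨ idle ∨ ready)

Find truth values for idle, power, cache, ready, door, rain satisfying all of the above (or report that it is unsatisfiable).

idle: False, power: True, cache: True, ready: True, door: False, rain: True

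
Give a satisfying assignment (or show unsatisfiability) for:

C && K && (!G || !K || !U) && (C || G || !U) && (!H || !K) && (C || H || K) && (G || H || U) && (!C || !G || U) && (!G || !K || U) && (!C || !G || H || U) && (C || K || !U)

C = True, U = True, G = False, H = False, K = True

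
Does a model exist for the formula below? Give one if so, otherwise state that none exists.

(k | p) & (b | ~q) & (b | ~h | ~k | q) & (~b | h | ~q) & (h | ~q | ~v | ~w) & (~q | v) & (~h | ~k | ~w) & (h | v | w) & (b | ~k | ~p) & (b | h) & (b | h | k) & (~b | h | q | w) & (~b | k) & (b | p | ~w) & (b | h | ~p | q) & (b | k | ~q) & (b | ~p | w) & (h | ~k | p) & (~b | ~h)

Set v = False.
  then (~q | v) forces q = False.
Try w = False:
  (h | v | w) forces h = True.
  (~b | ~h) forces b = False.
  (b | ~h | ~k | q) forces k = False.
  (k | p) forces p = True.
  clause (b | ~p | w) is falsified — backtrack.
So w = True.
Set k = True.
  then (~h | ~k | ~w) forces h = False.
  then (b | h) forces b = True.
  then (h | ~k | p) forces p = True.
All clauses satisfied.

v=F; q=F; w=T; k=T; h=F; b=T; p=T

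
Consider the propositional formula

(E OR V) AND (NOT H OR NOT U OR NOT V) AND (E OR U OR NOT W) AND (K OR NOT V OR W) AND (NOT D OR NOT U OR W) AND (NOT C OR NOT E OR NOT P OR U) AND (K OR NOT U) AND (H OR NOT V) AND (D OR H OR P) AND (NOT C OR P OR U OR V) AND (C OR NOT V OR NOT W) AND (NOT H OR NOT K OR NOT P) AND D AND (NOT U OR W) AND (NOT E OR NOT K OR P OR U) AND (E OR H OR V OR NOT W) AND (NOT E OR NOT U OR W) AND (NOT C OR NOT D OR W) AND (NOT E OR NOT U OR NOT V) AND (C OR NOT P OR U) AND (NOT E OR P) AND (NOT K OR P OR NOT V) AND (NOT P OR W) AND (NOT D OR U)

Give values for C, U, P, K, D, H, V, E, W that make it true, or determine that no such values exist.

C = False; U = True; P = True; K = True; D = True; H = False; V = False; E = True; W = True

Unit clause (D) forces D = True.
In (NOT D OR U) only U is left, so U = True.
In (NOT D OR NOT U OR W) only W is left, so W = True.
In (K OR NOT U) only K is left, so K = True.
Set C = False.
  then (C OR NOT V OR NOT W) forces V = False.
  then (E OR V) forces E = True.
  then (NOT E OR P) forces P = True.
  then (NOT H OR NOT K OR NOT P) forces H = False.
All clauses satisfied.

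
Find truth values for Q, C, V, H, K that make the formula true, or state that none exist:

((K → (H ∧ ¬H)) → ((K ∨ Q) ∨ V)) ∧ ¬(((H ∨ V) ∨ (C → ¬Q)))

Q=T, C=T, V=F, H=F, K=F

  (K → (H ∧ ¬H)) → ((K ∨ Q) ∨ V) = True
    K → (H ∧ ¬H) = True
      H ∧ ¬H = False
        ¬H = True
    (K ∨ Q) ∨ V = True
      K ∨ Q = True
  ¬(((H ∨ V) ∨ (C → ¬Q))) = True
    (H ∨ V) ∨ (C → ¬Q) = False
      H ∨ V = False
      C → ¬Q = False
        ¬Q = False
Both conjuncts True, so the formula holds.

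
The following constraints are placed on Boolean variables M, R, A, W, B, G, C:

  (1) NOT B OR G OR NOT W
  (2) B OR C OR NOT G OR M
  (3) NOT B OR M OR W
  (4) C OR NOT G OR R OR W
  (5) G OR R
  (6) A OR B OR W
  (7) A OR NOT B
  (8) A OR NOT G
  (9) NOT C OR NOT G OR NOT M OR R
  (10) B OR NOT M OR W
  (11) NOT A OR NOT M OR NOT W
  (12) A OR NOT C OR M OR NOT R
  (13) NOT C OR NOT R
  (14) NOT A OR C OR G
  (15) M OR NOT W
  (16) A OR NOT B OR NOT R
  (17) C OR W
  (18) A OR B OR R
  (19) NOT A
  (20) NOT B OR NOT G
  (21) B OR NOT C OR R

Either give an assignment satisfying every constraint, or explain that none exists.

M = True, R = True, A = False, W = True, B = False, G = False, C = False

Unit clause (NOT A) forces A = False.
In (A OR NOT B) only NOT B is left, so B = False.
In (A OR NOT G) only NOT G is left, so G = False.
In (A OR B OR R) only R is left, so R = True.
In (A OR B OR W) only W is left, so W = True.
In (NOT C OR NOT R) only NOT C is left, so C = False.
In (M OR NOT W) only M is left, so M = True.
All clauses satisfied.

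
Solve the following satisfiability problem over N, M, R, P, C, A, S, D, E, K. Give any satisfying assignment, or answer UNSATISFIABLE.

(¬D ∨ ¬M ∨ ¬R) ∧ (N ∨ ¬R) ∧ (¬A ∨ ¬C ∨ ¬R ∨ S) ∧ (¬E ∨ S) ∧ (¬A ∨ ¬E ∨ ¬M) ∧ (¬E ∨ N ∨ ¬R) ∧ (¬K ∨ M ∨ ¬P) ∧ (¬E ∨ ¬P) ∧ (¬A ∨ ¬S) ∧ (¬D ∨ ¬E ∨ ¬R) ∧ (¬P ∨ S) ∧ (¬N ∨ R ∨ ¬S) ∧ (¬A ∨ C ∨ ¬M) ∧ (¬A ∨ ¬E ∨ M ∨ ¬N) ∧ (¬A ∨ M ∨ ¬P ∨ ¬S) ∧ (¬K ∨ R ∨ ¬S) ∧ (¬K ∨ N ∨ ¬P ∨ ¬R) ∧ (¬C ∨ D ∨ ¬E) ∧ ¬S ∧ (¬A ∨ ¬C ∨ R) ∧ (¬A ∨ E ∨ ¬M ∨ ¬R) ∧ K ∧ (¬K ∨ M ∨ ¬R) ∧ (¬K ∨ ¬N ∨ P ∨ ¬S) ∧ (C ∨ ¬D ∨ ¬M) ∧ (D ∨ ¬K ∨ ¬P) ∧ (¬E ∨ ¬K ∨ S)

Unit clause (¬S) forces S = False.
Unit clause (K) forces K = True.
In (¬E ∨ ¬K ∨ S) only ¬E is left, so E = False.
In (¬P ∨ S) only ¬P is left, so P = False.
Set N = False.
  then (N ∨ ¬R) forces R = False.
Set M = False.
Set C = True.
  then (¬A ∨ ¬C ∨ R) forces A = False.
Set D = True.
All clauses satisfied.

N = False, M = False, R = False, P = False, C = True, A = False, S = False, D = True, E = False, K = True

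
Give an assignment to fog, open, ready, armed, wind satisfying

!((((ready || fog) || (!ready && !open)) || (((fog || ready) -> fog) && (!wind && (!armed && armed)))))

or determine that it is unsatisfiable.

fog=F, open=T, ready=F, armed=T, wind=F

  !((((ready || fog) || (!ready && !open)) || (((fog || ready) -> fog) && (!wind && (!armed && armed))))) = True
    ((ready || fog) || (!ready && !open)) || (((fog || ready) -> fog) && (!wind && (!armed && armed))) = False
      (ready || fog) || (!ready && !open) = False
        ready || fog = False
        !ready && !open = False
          !ready = True
          !open = False
      ((fog || ready) -> fog) && (!wind && (!armed && armed)) = False
        (fog || ready) -> fog = True
          fog || ready = False
        !wind && (!armed && armed) = False
          !wind = True
          !armed && armed = False
            !armed = False
The formula evaluates to True.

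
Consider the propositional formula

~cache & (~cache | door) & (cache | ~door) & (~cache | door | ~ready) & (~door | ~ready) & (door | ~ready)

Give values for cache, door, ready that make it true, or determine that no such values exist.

cache: False, door: False, ready: False

Unit clause (~cache) forces cache = False.
In (cache | ~door) only ~door is left, so door = False.
In (door | ~ready) only ~ready is left, so ready = False.
Check each clause:
  (~cache): ~cache holds.
  (~cache | door): ~cache holds.
  (cache | ~door): ~door holds.
  (~cache | door | ~ready): ~cache holds.
  (~door | ~ready): ~door holds.
  (door | ~ready): ~ready holds.
All clauses satisfied.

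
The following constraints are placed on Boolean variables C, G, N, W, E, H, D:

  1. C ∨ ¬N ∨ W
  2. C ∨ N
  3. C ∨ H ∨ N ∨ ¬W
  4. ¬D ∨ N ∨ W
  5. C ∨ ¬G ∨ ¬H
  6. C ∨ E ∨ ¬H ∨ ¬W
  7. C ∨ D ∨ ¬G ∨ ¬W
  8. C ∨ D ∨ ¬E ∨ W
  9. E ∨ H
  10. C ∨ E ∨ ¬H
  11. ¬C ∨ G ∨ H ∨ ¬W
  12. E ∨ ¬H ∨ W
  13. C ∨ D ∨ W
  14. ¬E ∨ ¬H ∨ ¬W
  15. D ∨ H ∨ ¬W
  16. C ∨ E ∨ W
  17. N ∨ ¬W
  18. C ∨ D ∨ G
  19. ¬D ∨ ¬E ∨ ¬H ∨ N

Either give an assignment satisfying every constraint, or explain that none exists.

Set C = True.
Set G = True.
Set N = True.
Set W = False.
Try E = False:
  (E ∨ H) forces H = True.
  clause (E ∨ ¬H ∨ W) is falsified — backtrack.
So E = True.
Set H = True.
Set D = True.
All clauses satisfied.

C=T; G=T; N=T; W=F; E=T; H=T; D=T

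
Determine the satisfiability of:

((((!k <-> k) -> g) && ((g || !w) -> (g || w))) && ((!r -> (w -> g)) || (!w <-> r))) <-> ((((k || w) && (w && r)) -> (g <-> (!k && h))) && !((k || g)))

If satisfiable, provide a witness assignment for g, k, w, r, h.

g = False, k = False, w = True, r = True, h = False

  ((((!k <-> k) -> g) && ((g || !w) -> (g || w))) && ((!r -> (w -> g)) || (!w <-> r))) <-> ((((k || w) && (w && r)) -> (g <-> (!k && h))) && !((k || g))) = True
    (((!k <-> k) -> g) && ((g || !w) -> (g || w))) && ((!r -> (w -> g)) || (!w <-> r)) = True
      ((!k <-> k) -> g) && ((g || !w) -> (g || w)) = True
        (!k <-> k) -> g = True
          !k <-> k = False
            !k = True
        (g || !w) -> (g || w) = True
          g || !w = False
            !w = False
          g || w = True
      (!r -> (w -> g)) || (!w <-> r) = True
        !r -> (w -> g) = True
          !r = False
          w -> g = False
        !w <-> r = False
          !w = False
    (((k || w) && (w && r)) -> (g <-> (!k && h))) && !((k || g)) = True
      ((k || w) && (w && r)) -> (g <-> (!k && h)) = True
        (k || w) && (w && r) = True
          k || w = True
          w && r = True
        g <-> (!k && h) = True
          !k && h = False
            !k = True
      !((k || g)) = True
        k || g = False
The formula evaluates to True.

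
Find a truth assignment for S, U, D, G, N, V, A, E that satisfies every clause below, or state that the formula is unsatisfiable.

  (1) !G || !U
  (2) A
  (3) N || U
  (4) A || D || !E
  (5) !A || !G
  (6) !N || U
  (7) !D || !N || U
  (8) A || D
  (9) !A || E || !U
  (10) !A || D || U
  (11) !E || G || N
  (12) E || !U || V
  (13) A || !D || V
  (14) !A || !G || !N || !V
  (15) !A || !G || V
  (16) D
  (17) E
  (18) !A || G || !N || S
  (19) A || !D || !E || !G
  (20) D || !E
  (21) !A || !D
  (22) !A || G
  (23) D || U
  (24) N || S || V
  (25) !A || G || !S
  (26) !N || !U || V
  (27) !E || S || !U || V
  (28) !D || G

Case D = True:
  (A) forces A = True.
  Clause (!A || !D) is falsified — contradiction.
Case D = False:
  Clause (D) is falsified — contradiction.
Both cases fail, so the formula is unsatisfiable.

Unsatisfiable — no assignment works.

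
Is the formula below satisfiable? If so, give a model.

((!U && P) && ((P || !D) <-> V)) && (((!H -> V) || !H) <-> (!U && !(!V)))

P = True; U = False; V = True; D = False; H = False

  (!U && P) && ((P || !D) <-> V) = True
    !U && P = True
      !U = True
    (P || !D) <-> V = True
      P || !D = True
        !D = True
  ((!H -> V) || !H) <-> (!U && !(!V)) = True
    (!H -> V) || !H = True
      !H -> V = True
        !H = True
      !H = True
    !U && !(!V) = True
      !U = True
      !(!V) = True
        !V = False
Both conjuncts True, so the formula holds.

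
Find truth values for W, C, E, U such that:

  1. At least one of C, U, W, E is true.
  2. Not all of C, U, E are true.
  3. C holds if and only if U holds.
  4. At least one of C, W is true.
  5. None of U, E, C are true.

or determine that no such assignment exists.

W=T, C=F, E=F, U=F

  (1) {C, U, W, E}: 1 true — at least one ✓
  (2) {C, U, E}: 0/3 true — not all ✓
  (3) C=F, U=F — same ✓
  (4) {C, W}: 1 true — at least one ✓
  (5) {U, E, C}: 0 true — none ✓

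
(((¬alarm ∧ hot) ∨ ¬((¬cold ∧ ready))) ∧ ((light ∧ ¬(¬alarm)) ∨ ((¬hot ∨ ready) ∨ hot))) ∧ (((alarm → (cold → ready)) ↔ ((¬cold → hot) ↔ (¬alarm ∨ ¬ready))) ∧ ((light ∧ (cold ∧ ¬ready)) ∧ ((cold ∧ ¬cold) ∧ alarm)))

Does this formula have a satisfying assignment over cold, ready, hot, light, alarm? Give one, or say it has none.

Case cold = True: the conjunct ¬cold is False.
Case cold = False: the conjunct cold is False.
Both cases fail — unsatisfiable.

The formula is unsatisfiable.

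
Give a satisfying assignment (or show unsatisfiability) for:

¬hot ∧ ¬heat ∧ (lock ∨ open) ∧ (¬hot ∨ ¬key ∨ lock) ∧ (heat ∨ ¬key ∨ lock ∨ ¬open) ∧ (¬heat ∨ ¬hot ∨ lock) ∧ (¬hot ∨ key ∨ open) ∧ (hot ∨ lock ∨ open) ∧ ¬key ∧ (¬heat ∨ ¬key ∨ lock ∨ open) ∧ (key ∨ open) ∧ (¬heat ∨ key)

key: False; lock: True; heat: False; open: True; hot: False

Unit clause (¬hot) forces hot = False.
Unit clause (¬heat) forces heat = False.
Unit clause (¬key) forces key = False.
In (key ∨ open) only open is left, so open = True.
Set lock = True.
All clauses satisfied.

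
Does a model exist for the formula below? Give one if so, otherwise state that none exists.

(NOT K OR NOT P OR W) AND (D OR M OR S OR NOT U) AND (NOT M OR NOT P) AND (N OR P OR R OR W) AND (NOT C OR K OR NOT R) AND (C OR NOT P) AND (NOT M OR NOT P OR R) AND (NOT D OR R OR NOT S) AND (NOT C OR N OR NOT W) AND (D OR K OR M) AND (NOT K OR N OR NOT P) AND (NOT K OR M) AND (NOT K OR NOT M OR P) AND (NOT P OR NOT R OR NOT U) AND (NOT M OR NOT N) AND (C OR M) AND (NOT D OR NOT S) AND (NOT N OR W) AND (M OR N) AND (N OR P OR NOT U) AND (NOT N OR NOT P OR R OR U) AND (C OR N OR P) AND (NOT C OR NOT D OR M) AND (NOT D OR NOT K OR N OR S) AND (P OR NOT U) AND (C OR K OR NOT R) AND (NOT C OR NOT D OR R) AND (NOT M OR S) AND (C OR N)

UNSATISFIABLE

Case M = True:
  (NOT M OR NOT P) forces P = False.
  (NOT K OR NOT M OR P) forces K = False.
  (NOT M OR NOT N) forces N = False.
  (N OR P OR NOT U) forces U = False.
  (C OR N OR P) forces C = True.
  (NOT C OR K OR NOT R) forces R = False.
  (N OR P OR R OR W) forces W = True.
  Clause (NOT C OR N OR NOT W) is falsified — contradiction.
Case M = False:
  (NOT K OR M) forces K = False.
  (D OR K OR M) forces D = True.
  (C OR M) forces C = True.
  Clause (NOT C OR NOT D OR M) is falsified — contradiction.
Both cases fail, so the formula is unsatisfiable.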